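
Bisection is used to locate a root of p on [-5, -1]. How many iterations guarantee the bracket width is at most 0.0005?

Width after n steps is 4/2^n. Need 2^n ≥ 4/0.0005 = 8000.
2^12 = 4096 < 8000 ≤ 2^13 = 8192, so n = 13.

13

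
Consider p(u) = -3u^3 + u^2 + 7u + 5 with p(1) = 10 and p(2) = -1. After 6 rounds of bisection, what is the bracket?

[1.953125, 1.96875]

m = 1.5, p(m) = 7.625 (+); new bracket [1.5, 2]
m = 1.75, p(m) = 4.234375 (+); new bracket [1.75, 2]
m = 1.875, p(m) = 1.865234 (+); new bracket [1.875, 2]
m = 1.9375, p(m) = 0.4968 (+); new bracket [1.9375, 2]
m = 1.96875, p(m) = -0.2353 (−); new bracket [1.9375, 1.96875]
m = 1.953125, p(m) = 0.1348 (+); new bracket [1.953125, 1.96875]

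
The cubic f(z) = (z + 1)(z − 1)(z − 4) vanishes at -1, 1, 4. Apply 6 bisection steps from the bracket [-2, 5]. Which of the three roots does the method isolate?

midpoint 1.5: f = -3.125 < 0 → [1.5, 5]
midpoint 3.25: f = -7.171875 < 0 → [3.25, 5]
midpoint 4.125: f = 2.001953 > 0 → [3.25, 4.125]
midpoint 3.6875: f = -3.9368 < 0 → [3.6875, 4.125]
midpoint 3.90625: f = -1.3368 < 0 → [3.90625, 4.125]
midpoint 4.015625: f = 0.2363 > 0 → [3.90625, 4.015625]

4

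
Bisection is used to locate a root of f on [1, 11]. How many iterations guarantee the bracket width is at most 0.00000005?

28

Width after n steps is 10/2^n. Need 2^n ≥ 10/0.00000005 = 200000000.
2^27 = 134217728 < 200000000 ≤ 2^28 = 268435456, so n = 28.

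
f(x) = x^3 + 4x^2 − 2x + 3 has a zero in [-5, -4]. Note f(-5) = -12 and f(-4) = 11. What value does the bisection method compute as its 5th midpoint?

m = -4.5, f(m) = 1.875 (+); new bracket [-5, -4.5]
m = -4.75, f(m) = -4.421875 (−); new bracket [-4.75, -4.5]
m = -4.625, f(m) = -1.119141 (−); new bracket [-4.625, -4.5]
m = -4.5625, f(m) = 0.4158 (+); new bracket [-4.625, -4.5625]
m = -4.59375, f(m) = -0.3421 (−); new bracket [-4.59375, -4.5625]

-4.59375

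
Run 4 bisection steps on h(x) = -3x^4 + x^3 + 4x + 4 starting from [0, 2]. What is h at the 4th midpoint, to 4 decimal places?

m = 1, h(m) = 6 (+); new bracket [1, 2]
m = 1.5, h(m) = -1.8125 (−); new bracket [1, 1.5]
m = 1.25, h(m) = 3.628906 (+); new bracket [1.25, 1.5]
m = 1.375, h(m) = 1.3762 (+); new bracket [1.375, 1.5]

1.3762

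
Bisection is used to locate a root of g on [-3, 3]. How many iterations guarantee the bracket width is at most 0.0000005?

Width after n steps is 6/2^n. Need 2^n ≥ 6/0.0000005 = 12000000.
2^23 = 8388608 < 12000000 ≤ 2^24 = 16777216, so n = 24.

24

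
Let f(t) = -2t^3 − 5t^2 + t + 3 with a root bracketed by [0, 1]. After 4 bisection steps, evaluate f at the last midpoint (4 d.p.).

-0.5610

midpoint 0.5: f = 2 > 0 → [0.5, 1]
midpoint 0.75: f = 0.09375 > 0 → [0.75, 1]
midpoint 0.875: f = -1.292969 < 0 → [0.75, 0.875]
midpoint 0.8125: f = -0.561 < 0 → [0.75, 0.8125]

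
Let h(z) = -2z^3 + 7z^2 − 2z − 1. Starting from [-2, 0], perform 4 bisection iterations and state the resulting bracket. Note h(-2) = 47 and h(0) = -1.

z = -1 gives h = 10, positive; keep [-1, 0]
z = -0.5 gives h = 2, positive; keep [-0.5, 0]
z = -0.25 gives h = -0.03125, negative; keep [-0.5, -0.25]
z = -0.375 gives h = 0.8398, positive; keep [-0.375, -0.25]

[-0.375, -0.25]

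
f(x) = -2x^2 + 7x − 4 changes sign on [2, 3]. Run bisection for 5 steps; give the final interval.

f(2.5) = 1 > 0, so the root lies in [2.5, 3]
f(2.75) = 0.125 > 0, so the root lies in [2.75, 3]
f(2.875) = -0.40625 < 0, so the root lies in [2.75, 2.875]
f(2.8125) = -0.1328 < 0, so the root lies in [2.75, 2.8125]
f(2.78125) = -0.002 < 0, so the root lies in [2.75, 2.78125]

[2.75, 2.78125]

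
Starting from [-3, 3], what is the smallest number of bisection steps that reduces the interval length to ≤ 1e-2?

Width after n steps is 6/2^n. Need 2^n ≥ 6/1e-2 = 600.
2^9 = 512 < 600 ≤ 2^10 = 1024, so n = 10.

10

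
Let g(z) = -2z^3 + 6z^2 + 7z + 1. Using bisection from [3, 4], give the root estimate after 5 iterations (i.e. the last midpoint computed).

midpoint 3.5: g = 13.25 > 0 → [3.5, 4]
midpoint 3.75: g = 6.15625 > 0 → [3.75, 4]
midpoint 3.875: g = 1.847656 > 0 → [3.875, 4]
midpoint 3.9375: g = -0.5073 < 0 → [3.875, 3.9375]
midpoint 3.90625: g = 0.6872 > 0 → [3.90625, 3.9375]

3.90625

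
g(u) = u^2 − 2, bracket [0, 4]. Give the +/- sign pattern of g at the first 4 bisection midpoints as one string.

+-+-

m = 2, g(m) = 2 (+); new bracket [0, 2]
m = 1, g(m) = -1 (−); new bracket [1, 2]
m = 1.5, g(m) = 0.25 (+); new bracket [1, 1.5]
m = 1.25, g(m) = -0.4375 (−); new bracket [1.25, 1.5]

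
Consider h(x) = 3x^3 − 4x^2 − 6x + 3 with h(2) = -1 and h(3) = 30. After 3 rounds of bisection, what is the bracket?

midpoint 2.5: h = 9.875 > 0 → [2, 2.5]
midpoint 2.25: h = 3.421875 > 0 → [2, 2.25]
midpoint 2.125: h = 0.974609 > 0 → [2, 2.125]

[2, 2.125]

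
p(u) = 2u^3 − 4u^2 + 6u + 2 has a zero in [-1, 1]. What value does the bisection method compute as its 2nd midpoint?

m = 0, p(m) = 2 (+); new bracket [-1, 0]
m = -0.5, p(m) = -2.25 (−); new bracket [-0.5, 0]

-0.5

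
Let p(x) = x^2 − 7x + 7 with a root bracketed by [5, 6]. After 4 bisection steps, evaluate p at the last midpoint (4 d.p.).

midpoint 5.5: p = -1.25 < 0 → [5.5, 6]
midpoint 5.75: p = -0.1875 < 0 → [5.75, 6]
midpoint 5.875: p = 0.390625 > 0 → [5.75, 5.875]
midpoint 5.8125: p = 0.0977 > 0 → [5.75, 5.8125]

0.0977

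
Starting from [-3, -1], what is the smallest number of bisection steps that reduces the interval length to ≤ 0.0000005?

Width after n steps is 2/2^n. Need 2^n ≥ 2/0.0000005 = 4000000.
2^21 = 2097152 < 4000000 ≤ 2^22 = 4194304, so n = 22.

22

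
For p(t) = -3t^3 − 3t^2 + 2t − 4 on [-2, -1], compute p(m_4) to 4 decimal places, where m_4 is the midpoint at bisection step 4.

0.3826

p(-1.5) = -3.625 < 0, so the root lies in [-2, -1.5]
p(-1.75) = -0.609375 < 0, so the root lies in [-2, -1.75]
p(-1.875) = 1.478516 > 0, so the root lies in [-1.875, -1.75]
p(-1.8125) = 0.3826 > 0, so the root lies in [-1.8125, -1.75]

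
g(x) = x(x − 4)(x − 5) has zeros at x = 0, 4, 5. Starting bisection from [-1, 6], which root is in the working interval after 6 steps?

midpoint 2.5: g = 9.375 > 0 → [-1, 2.5]
midpoint 0.75: g = 10.359375 > 0 → [-1, 0.75]
midpoint -0.125: g = -2.642578 < 0 → [-0.125, 0.75]
midpoint 0.3125: g = 5.4016 > 0 → [-0.125, 0.3125]
midpoint 0.09375: g = 1.7967 > 0 → [-0.125, 0.09375]
midpoint -0.015625: g = -0.3147 < 0 → [-0.015625, 0.09375]

0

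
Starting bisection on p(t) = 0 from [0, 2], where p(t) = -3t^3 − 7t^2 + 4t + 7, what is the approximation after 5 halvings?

p(1) = 1 > 0, so the root lies in [1, 2]
p(1.5) = -12.875 < 0, so the root lies in [1, 1.5]
p(1.25) = -4.796875 < 0, so the root lies in [1, 1.25]
p(1.125) = -1.6309 < 0, so the root lies in [1, 1.125]
p(1.0625) = -0.2507 < 0, so the root lies in [1, 1.0625]

1.0625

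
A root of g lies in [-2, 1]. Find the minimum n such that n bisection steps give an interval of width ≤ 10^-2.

Width after n steps is 3/2^n. Need 2^n ≥ 3/10^-2 = 300.
2^8 = 256 < 300 ≤ 2^9 = 512, so n = 9.

9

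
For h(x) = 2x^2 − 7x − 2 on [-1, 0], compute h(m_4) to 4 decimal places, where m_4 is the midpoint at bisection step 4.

0.3828

m = -0.5, h(m) = 2 (+); new bracket [-0.5, 0]
m = -0.25, h(m) = -0.125 (−); new bracket [-0.5, -0.25]
m = -0.375, h(m) = 0.90625 (+); new bracket [-0.375, -0.25]
m = -0.3125, h(m) = 0.3828 (+); new bracket [-0.3125, -0.25]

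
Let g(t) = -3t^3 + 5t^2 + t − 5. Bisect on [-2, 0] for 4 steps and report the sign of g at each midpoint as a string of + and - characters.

+---

m = -1, g(m) = 2 (+); new bracket [-1, 0]
m = -0.5, g(m) = -3.875 (−); new bracket [-1, -0.5]
m = -0.75, g(m) = -1.671875 (−); new bracket [-1, -0.75]
m = -0.875, g(m) = -0.0371 (−); new bracket [-1, -0.875]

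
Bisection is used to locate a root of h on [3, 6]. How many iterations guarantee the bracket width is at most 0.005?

10

Width after n steps is 3/2^n. Need 2^n ≥ 3/0.005 = 600.
2^9 = 512 < 600 ≤ 2^10 = 1024, so n = 10.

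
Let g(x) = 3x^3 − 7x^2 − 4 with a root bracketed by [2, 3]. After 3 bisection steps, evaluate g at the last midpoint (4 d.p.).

g(2.5) = -0.875 < 0, so the root lies in [2.5, 3]
g(2.75) = 5.453125 > 0, so the root lies in [2.5, 2.75]
g(2.625) = 2.029297 > 0, so the root lies in [2.5, 2.625]

2.0293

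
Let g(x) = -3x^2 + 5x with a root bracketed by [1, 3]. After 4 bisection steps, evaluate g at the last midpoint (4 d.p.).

0.2031

x = 2 gives g = -2, negative; keep [1, 2]
x = 1.5 gives g = 0.75, positive; keep [1.5, 2]
x = 1.75 gives g = -0.4375, negative; keep [1.5, 1.75]
x = 1.625 gives g = 0.2031, positive; keep [1.625, 1.75]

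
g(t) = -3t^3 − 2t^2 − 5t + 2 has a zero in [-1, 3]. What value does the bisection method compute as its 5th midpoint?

0.375

m = 1, g(m) = -8 (−); new bracket [-1, 1]
m = 0, g(m) = 2 (+); new bracket [0, 1]
m = 0.5, g(m) = -1.375 (−); new bracket [0, 0.5]
m = 0.25, g(m) = 0.5781 (+); new bracket [0.25, 0.5]
m = 0.375, g(m) = -0.3145 (−); new bracket [0.25, 0.375]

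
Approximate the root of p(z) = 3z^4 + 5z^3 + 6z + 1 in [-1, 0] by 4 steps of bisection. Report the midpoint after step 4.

z = -0.5 gives p = -2.4375, negative; keep [-0.5, 0]
z = -0.25 gives p = -0.566406, negative; keep [-0.25, 0]
z = -0.125 gives p = 0.240967, positive; keep [-0.25, -0.125]
z = -0.1875 gives p = -0.1543, negative; keep [-0.1875, -0.125]

-0.1875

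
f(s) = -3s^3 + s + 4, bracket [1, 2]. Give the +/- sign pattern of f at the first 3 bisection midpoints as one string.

midpoint 1.5: f = -4.625 < 0 → [1, 1.5]
midpoint 1.25: f = -0.609375 < 0 → [1, 1.25]
midpoint 1.125: f = 0.853516 > 0 → [1.125, 1.25]

--+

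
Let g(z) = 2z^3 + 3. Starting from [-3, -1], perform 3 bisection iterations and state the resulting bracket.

g(-2) = -13 < 0, so the root lies in [-2, -1]
g(-1.5) = -3.75 < 0, so the root lies in [-1.5, -1]
g(-1.25) = -0.90625 < 0, so the root lies in [-1.25, -1]

[-1.25, -1]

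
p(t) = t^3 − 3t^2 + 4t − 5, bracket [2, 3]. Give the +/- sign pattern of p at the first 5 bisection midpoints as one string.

++--+

midpoint 2.5: p = 1.875 > 0 → [2, 2.5]
midpoint 2.25: p = 0.203125 > 0 → [2, 2.25]
midpoint 2.125: p = -0.451172 < 0 → [2.125, 2.25]
midpoint 2.1875: p = -0.1379 < 0 → [2.1875, 2.25]
midpoint 2.21875: p = 0.029 > 0 → [2.1875, 2.21875]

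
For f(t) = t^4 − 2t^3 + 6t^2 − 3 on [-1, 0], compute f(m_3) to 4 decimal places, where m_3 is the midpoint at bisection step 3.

midpoint -0.5: f = -1.1875 < 0 → [-1, -0.5]
midpoint -0.75: f = 1.535156 > 0 → [-0.75, -0.5]
midpoint -0.625: f = -0.015381 < 0 → [-0.75, -0.625]

-0.0154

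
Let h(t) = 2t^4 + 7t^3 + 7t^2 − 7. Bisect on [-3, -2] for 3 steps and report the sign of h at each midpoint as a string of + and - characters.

+-+

midpoint -2.5: h = 5.5 > 0 → [-2.5, -2]
midpoint -2.25: h = -0.039062 < 0 → [-2.5, -2.25]
midpoint -2.375: h = 2.342285 > 0 → [-2.375, -2.25]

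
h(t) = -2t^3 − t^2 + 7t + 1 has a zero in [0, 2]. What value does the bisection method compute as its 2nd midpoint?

1.5

t = 1 gives h = 5, positive; keep [1, 2]
t = 1.5 gives h = 2.5, positive; keep [1.5, 2]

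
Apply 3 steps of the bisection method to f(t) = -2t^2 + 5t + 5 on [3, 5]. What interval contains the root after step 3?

t = 4 gives f = -7, negative; keep [3, 4]
t = 3.5 gives f = -2, negative; keep [3, 3.5]
t = 3.25 gives f = 0.125, positive; keep [3.25, 3.5]

[3.25, 3.5]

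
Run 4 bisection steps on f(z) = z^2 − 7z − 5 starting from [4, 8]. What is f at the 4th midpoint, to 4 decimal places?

0.8125

m = 6, f(m) = -11 (−); new bracket [6, 8]
m = 7, f(m) = -5 (−); new bracket [7, 8]
m = 7.5, f(m) = -1.25 (−); new bracket [7.5, 8]
m = 7.75, f(m) = 0.8125 (+); new bracket [7.5, 7.75]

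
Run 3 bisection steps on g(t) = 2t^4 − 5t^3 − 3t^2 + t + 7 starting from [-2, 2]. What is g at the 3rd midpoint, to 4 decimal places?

-5.0000

g(0) = 7 > 0, so the root lies in [0, 2]
g(1) = 2 > 0, so the root lies in [1, 2]
g(1.5) = -5 < 0, so the root lies in [1, 1.5]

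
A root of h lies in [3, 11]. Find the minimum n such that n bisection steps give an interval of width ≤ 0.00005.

18

Width after n steps is 8/2^n. Need 2^n ≥ 8/0.00005 = 160000.
2^17 = 131072 < 160000 ≤ 2^18 = 262144, so n = 18.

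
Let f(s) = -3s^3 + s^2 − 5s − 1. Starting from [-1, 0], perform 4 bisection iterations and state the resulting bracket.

midpoint -0.5: f = 2.125 > 0 → [-0.5, 0]
midpoint -0.25: f = 0.359375 > 0 → [-0.25, 0]
midpoint -0.125: f = -0.353516 < 0 → [-0.25, -0.125]
midpoint -0.1875: f = -0.0076 < 0 → [-0.25, -0.1875]

[-0.25, -0.1875]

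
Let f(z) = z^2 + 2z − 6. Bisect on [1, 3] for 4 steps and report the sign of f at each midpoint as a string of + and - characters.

m = 2, f(m) = 2 (+); new bracket [1, 2]
m = 1.5, f(m) = -0.75 (−); new bracket [1.5, 2]
m = 1.75, f(m) = 0.5625 (+); new bracket [1.5, 1.75]
m = 1.625, f(m) = -0.1094 (−); new bracket [1.625, 1.75]

+-+-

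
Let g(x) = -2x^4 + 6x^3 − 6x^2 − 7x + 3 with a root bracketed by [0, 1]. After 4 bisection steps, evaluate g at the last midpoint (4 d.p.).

0.3906

g(0.5) = -1.375 < 0, so the root lies in [0, 0.5]
g(0.25) = 0.960938 > 0, so the root lies in [0.25, 0.5]
g(0.375) = -0.191895 < 0, so the root lies in [0.25, 0.375]
g(0.3125) = 0.3906 > 0, so the root lies in [0.3125, 0.375]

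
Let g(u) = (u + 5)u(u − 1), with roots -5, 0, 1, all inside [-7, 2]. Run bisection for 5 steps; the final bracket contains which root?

u = -2.5 gives g = 21.875, positive; keep [-7, -2.5]
u = -4.75 gives g = 6.828125, positive; keep [-7, -4.75]
u = -5.875 gives g = -35.341797, negative; keep [-5.875, -4.75]
u = -5.3125 gives g = -10.4797, negative; keep [-5.3125, -4.75]
u = -5.03125 gives g = -0.9483, negative; keep [-5.03125, -4.75]

-5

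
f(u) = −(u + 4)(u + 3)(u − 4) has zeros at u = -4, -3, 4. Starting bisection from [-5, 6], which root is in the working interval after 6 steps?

4

midpoint 0.5: f = 55.125 > 0 → [0.5, 6]
midpoint 3.25: f = 33.984375 > 0 → [3.25, 6]
midpoint 4.625: f = -41.103516 < 0 → [3.25, 4.625]
midpoint 3.9375: f = 3.4417 > 0 → [3.9375, 4.625]
midpoint 4.28125: f = -16.9588 < 0 → [3.9375, 4.28125]
midpoint 4.109375: f = -6.3058 < 0 → [3.9375, 4.109375]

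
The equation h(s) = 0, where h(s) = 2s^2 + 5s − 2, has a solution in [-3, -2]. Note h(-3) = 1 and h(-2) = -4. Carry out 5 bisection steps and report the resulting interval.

[-2.875, -2.84375]

midpoint -2.5: h = -2 < 0 → [-3, -2.5]
midpoint -2.75: h = -0.625 < 0 → [-3, -2.75]
midpoint -2.875: h = 0.15625 > 0 → [-2.875, -2.75]
midpoint -2.8125: h = -0.2422 < 0 → [-2.875, -2.8125]
midpoint -2.84375: h = -0.0449 < 0 → [-2.875, -2.84375]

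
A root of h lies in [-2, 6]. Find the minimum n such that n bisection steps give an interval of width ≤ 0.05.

8

Width after n steps is 8/2^n. Need 2^n ≥ 8/0.05 = 160.
2^7 = 128 < 160 ≤ 2^8 = 256, so n = 8.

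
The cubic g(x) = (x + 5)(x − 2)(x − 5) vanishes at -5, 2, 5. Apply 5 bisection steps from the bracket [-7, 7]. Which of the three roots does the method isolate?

g(0) = 50 > 0, so the root lies in [-7, 0]
g(-3.5) = 70.125 > 0, so the root lies in [-7, -3.5]
g(-5.25) = -18.578125 < 0, so the root lies in [-5.25, -3.5]
g(-4.375) = 37.3535 > 0, so the root lies in [-5.25, -4.375]
g(-4.8125) = 12.5339 > 0, so the root lies in [-5.25, -4.8125]

-5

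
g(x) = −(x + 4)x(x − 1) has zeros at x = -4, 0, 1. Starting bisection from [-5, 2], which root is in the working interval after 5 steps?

midpoint -1.5: g = -9.375 < 0 → [-5, -1.5]
midpoint -3.25: g = -10.359375 < 0 → [-5, -3.25]
midpoint -4.125: g = 2.642578 > 0 → [-4.125, -3.25]
midpoint -3.6875: g = -5.4016 < 0 → [-4.125, -3.6875]
midpoint -3.90625: g = -1.7967 < 0 → [-4.125, -3.90625]

-4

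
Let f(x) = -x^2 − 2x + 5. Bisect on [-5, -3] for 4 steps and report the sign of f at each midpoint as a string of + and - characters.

f(-4) = -3 < 0, so the root lies in [-4, -3]
f(-3.5) = -0.25 < 0, so the root lies in [-3.5, -3]
f(-3.25) = 0.9375 > 0, so the root lies in [-3.5, -3.25]
f(-3.375) = 0.3594 > 0, so the root lies in [-3.5, -3.375]

--++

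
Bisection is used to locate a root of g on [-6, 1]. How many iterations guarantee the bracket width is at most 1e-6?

23

Width after n steps is 7/2^n. Need 2^n ≥ 7/1e-6 = 7000000.
2^22 = 4194304 < 7000000 ≤ 2^23 = 8388608, so n = 23.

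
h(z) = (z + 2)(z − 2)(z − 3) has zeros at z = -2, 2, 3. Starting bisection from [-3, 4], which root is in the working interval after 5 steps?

-2

m = 0.5, h(m) = 9.375 (+); new bracket [-3, 0.5]
m = -1.25, h(m) = 10.359375 (+); new bracket [-3, -1.25]
m = -2.125, h(m) = -2.642578 (−); new bracket [-2.125, -1.25]
m = -1.6875, h(m) = 5.4016 (+); new bracket [-2.125, -1.6875]
m = -1.90625, h(m) = 1.7967 (+); new bracket [-2.125, -1.90625]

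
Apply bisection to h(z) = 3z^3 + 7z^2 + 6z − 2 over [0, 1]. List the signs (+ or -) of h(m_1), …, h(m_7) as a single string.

+-+++++

z = 0.5 gives h = 3.125, positive; keep [0, 0.5]
z = 0.25 gives h = -0.015625, negative; keep [0.25, 0.5]
z = 0.375 gives h = 1.392578, positive; keep [0.25, 0.375]
z = 0.3125 gives h = 0.6501, positive; keep [0.25, 0.3125]
z = 0.28125 gives h = 0.308, positive; keep [0.25, 0.28125]
z = 0.265625 gives h = 0.1439, positive; keep [0.25, 0.265625]
z = 0.2578125 gives h = 0.0636, positive; keep [0.25, 0.2578125]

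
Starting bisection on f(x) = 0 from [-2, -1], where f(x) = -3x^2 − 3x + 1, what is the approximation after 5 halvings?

-1.28125

f(-1.5) = -1.25 < 0, so the root lies in [-1.5, -1]
f(-1.25) = 0.0625 > 0, so the root lies in [-1.5, -1.25]
f(-1.375) = -0.546875 < 0, so the root lies in [-1.375, -1.25]
f(-1.3125) = -0.2305 < 0, so the root lies in [-1.3125, -1.25]
f(-1.28125) = -0.0811 < 0, so the root lies in [-1.28125, -1.25]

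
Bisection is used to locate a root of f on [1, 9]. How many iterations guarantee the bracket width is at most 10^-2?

10

Width after n steps is 8/2^n. Need 2^n ≥ 8/10^-2 = 800.
2^9 = 512 < 800 ≤ 2^10 = 1024, so n = 10.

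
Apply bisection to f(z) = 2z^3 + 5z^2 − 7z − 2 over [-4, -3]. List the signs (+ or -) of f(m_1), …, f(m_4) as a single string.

-++-

z = -3.5 gives f = -2, negative; keep [-3.5, -3]
z = -3.25 gives f = 4.90625, positive; keep [-3.5, -3.25]
z = -3.375 gives f = 1.691406, positive; keep [-3.5, -3.375]
z = -3.4375 gives f = -0.0933, negative; keep [-3.4375, -3.375]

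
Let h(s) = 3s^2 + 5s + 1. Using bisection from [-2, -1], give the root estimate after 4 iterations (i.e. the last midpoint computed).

h(-1.5) = 0.25 > 0, so the root lies in [-1.5, -1]
h(-1.25) = -0.5625 < 0, so the root lies in [-1.5, -1.25]
h(-1.375) = -0.203125 < 0, so the root lies in [-1.5, -1.375]
h(-1.4375) = 0.0117 > 0, so the root lies in [-1.4375, -1.375]

-1.4375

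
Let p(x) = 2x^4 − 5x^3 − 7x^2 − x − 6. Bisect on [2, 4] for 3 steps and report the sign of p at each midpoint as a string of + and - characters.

--+

midpoint 3: p = -45 < 0 → [3, 4]
midpoint 3.5: p = -9.5 < 0 → [3.5, 4]
midpoint 3.75: p = 23.648438 > 0 → [3.5, 3.75]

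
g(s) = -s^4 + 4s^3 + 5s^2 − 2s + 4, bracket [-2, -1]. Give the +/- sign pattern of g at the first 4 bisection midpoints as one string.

-+++

midpoint -1.5: g = -0.3125 < 0 → [-1.5, -1]
midpoint -1.25: g = 4.058594 > 0 → [-1.5, -1.25]
midpoint -1.375: g = 2.230225 > 0 → [-1.5, -1.375]
midpoint -1.4375: g = 1.0552 > 0 → [-1.5, -1.4375]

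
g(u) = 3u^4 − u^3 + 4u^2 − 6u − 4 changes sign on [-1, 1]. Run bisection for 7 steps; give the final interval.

g(0) = -4 < 0, so the root lies in [-1, 0]
g(-0.5) = 0.3125 > 0, so the root lies in [-0.5, 0]
g(-0.25) = -2.222656 < 0, so the root lies in [-0.5, -0.25]
g(-0.375) = -1.0754 < 0, so the root lies in [-0.5, -0.375]
g(-0.4375) = -0.4157 < 0, so the root lies in [-0.5, -0.4375]
g(-0.46875) = -0.0608 < 0, so the root lies in [-0.5, -0.46875]
g(-0.484375) = 0.1235 > 0, so the root lies in [-0.484375, -0.46875]

[-0.484375, -0.46875]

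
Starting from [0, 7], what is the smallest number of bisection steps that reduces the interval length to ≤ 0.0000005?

Width after n steps is 7/2^n. Need 2^n ≥ 7/0.0000005 = 14000000.
2^23 = 8388608 < 14000000 ≤ 2^24 = 16777216, so n = 24.

24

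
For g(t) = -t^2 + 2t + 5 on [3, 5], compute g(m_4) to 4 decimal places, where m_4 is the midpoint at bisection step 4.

0.3594

midpoint 4: g = -3 < 0 → [3, 4]
midpoint 3.5: g = -0.25 < 0 → [3, 3.5]
midpoint 3.25: g = 0.9375 > 0 → [3.25, 3.5]
midpoint 3.375: g = 0.3594 > 0 → [3.375, 3.5]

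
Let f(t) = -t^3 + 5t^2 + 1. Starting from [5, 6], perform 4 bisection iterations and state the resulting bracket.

t = 5.5 gives f = -14.125, negative; keep [5, 5.5]
t = 5.25 gives f = -5.890625, negative; keep [5, 5.25]
t = 5.125 gives f = -2.283203, negative; keep [5, 5.125]
t = 5.0625 gives f = -0.6018, negative; keep [5, 5.0625]

[5, 5.0625]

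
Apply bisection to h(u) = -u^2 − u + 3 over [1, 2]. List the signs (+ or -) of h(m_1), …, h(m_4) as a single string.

m = 1.5, h(m) = -0.75 (−); new bracket [1, 1.5]
m = 1.25, h(m) = 0.1875 (+); new bracket [1.25, 1.5]
m = 1.375, h(m) = -0.265625 (−); new bracket [1.25, 1.375]
m = 1.3125, h(m) = -0.0352 (−); new bracket [1.25, 1.3125]

-+--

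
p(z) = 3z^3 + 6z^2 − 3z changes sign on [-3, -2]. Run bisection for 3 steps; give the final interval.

[-2.5, -2.375]

m = -2.5, p(m) = -1.875 (−); new bracket [-2.5, -2]
m = -2.25, p(m) = 2.953125 (+); new bracket [-2.5, -2.25]
m = -2.375, p(m) = 0.779297 (+); new bracket [-2.5, -2.375]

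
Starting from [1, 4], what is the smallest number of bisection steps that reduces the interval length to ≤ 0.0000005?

23

Width after n steps is 3/2^n. Need 2^n ≥ 3/0.0000005 = 6000000.
2^22 = 4194304 < 6000000 ≤ 2^23 = 8388608, so n = 23.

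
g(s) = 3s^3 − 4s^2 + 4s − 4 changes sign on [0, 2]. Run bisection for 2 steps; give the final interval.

s = 1 gives g = -1, negative; keep [1, 2]
s = 1.5 gives g = 3.125, positive; keep [1, 1.5]

[1, 1.5]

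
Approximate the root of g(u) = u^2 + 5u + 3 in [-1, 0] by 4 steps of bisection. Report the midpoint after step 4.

g(-0.5) = 0.75 > 0, so the root lies in [-1, -0.5]
g(-0.75) = -0.1875 < 0, so the root lies in [-0.75, -0.5]
g(-0.625) = 0.265625 > 0, so the root lies in [-0.75, -0.625]
g(-0.6875) = 0.0352 > 0, so the root lies in [-0.75, -0.6875]

-0.6875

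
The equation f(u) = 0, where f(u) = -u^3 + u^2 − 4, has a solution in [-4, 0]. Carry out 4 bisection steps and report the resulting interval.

m = -2, f(m) = 8 (+); new bracket [-2, 0]
m = -1, f(m) = -2 (−); new bracket [-2, -1]
m = -1.5, f(m) = 1.625 (+); new bracket [-1.5, -1]
m = -1.25, f(m) = -0.4844 (−); new bracket [-1.5, -1.25]

[-1.5, -1.25]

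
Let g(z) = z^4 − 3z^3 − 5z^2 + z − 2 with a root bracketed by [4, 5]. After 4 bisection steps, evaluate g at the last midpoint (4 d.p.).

m = 4.5, g(m) = 37.9375 (+); new bracket [4, 4.5]
m = 4.25, g(m) = 7.894531 (+); new bracket [4, 4.25]
m = 4.125, g(m) = -3.98999 (−); new bracket [4.125, 4.25]
m = 4.1875, g(m) = 1.708 (+); new bracket [4.125, 4.1875]

1.7080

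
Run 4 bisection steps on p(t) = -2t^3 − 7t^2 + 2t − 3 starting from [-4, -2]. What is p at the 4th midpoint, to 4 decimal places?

0.5117

midpoint -3: p = -18 < 0 → [-4, -3]
midpoint -3.5: p = -10 < 0 → [-4, -3.5]
midpoint -3.75: p = -3.46875 < 0 → [-4, -3.75]
midpoint -3.875: p = 0.5117 > 0 → [-3.875, -3.75]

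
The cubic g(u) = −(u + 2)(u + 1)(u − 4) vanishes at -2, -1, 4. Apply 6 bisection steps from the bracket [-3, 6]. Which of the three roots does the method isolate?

midpoint 1.5: g = 21.875 > 0 → [1.5, 6]
midpoint 3.75: g = 6.828125 > 0 → [3.75, 6]
midpoint 4.875: g = -35.341797 < 0 → [3.75, 4.875]
midpoint 4.3125: g = -10.4797 < 0 → [3.75, 4.3125]
midpoint 4.03125: g = -0.9483 < 0 → [3.75, 4.03125]
midpoint 3.890625: g = 3.151 > 0 → [3.890625, 4.03125]

4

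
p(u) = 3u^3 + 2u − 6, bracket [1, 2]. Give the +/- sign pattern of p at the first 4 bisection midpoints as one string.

+++-

p(1.5) = 7.125 > 0, so the root lies in [1, 1.5]
p(1.25) = 2.359375 > 0, so the root lies in [1, 1.25]
p(1.125) = 0.521484 > 0, so the root lies in [1, 1.125]
p(1.0625) = -0.2766 < 0, so the root lies in [1.0625, 1.125]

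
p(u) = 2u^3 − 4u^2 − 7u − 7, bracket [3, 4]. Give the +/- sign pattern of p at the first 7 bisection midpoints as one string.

+-+--+-

m = 3.5, p(m) = 5.25 (+); new bracket [3, 3.5]
m = 3.25, p(m) = -3.34375 (−); new bracket [3.25, 3.5]
m = 3.375, p(m) = 0.699219 (+); new bracket [3.25, 3.375]
m = 3.3125, p(m) = -1.3843 (−); new bracket [3.3125, 3.375]
m = 3.34375, p(m) = -0.3582 (−); new bracket [3.34375, 3.375]
m = 3.359375, p(m) = 0.1666 (+); new bracket [3.34375, 3.359375]
m = 3.3515625, p(m) = -0.0968 (−); new bracket [3.3515625, 3.359375]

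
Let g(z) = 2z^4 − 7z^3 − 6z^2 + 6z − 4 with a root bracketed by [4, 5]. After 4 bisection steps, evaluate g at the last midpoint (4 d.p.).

z = 4.5 gives g = 83.75, positive; keep [4, 4.5]
z = 4.25 gives g = 28.273438, positive; keep [4, 4.25]
z = 4.125 gives g = 6.393066, positive; keep [4, 4.125]
z = 4.0625 gives g = -3.2204, negative; keep [4.0625, 4.125]

-3.2204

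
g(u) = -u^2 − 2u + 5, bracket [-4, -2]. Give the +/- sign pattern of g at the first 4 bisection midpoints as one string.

+-++

u = -3 gives g = 2, positive; keep [-4, -3]
u = -3.5 gives g = -0.25, negative; keep [-3.5, -3]
u = -3.25 gives g = 0.9375, positive; keep [-3.5, -3.25]
u = -3.375 gives g = 0.3594, positive; keep [-3.5, -3.375]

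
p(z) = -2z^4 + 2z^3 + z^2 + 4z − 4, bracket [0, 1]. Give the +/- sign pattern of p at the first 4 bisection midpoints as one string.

--++

p(0.5) = -1.625 < 0, so the root lies in [0.5, 1]
p(0.75) = -0.226562 < 0, so the root lies in [0.75, 1]
p(0.875) = 0.433105 > 0, so the root lies in [0.75, 0.875]
p(0.8125) = 0.1113 > 0, so the root lies in [0.75, 0.8125]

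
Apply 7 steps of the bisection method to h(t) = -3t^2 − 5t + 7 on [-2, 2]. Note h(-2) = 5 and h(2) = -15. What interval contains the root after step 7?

[0.90625, 0.9375]

t = 0 gives h = 7, positive; keep [0, 2]
t = 1 gives h = -1, negative; keep [0, 1]
t = 0.5 gives h = 3.75, positive; keep [0.5, 1]
t = 0.75 gives h = 1.5625, positive; keep [0.75, 1]
t = 0.875 gives h = 0.3281, positive; keep [0.875, 1]
t = 0.9375 gives h = -0.3242, negative; keep [0.875, 0.9375]
t = 0.90625 gives h = 0.0049, positive; keep [0.90625, 0.9375]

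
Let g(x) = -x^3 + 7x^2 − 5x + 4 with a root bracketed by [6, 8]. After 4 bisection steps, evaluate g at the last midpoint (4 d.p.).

g(7) = -31 < 0, so the root lies in [6, 7]
g(6.5) = -7.375 < 0, so the root lies in [6, 6.5]
g(6.25) = 2.046875 > 0, so the root lies in [6.25, 6.5]
g(6.375) = -2.4746 < 0, so the root lies in [6.25, 6.375]

-2.4746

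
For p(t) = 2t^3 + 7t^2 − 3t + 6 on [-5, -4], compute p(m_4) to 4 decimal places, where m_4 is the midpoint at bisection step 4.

p(-4.5) = -21 < 0, so the root lies in [-4.5, -4]
p(-4.25) = -8.34375 < 0, so the root lies in [-4.25, -4]
p(-4.125) = -2.894531 < 0, so the root lies in [-4.125, -4]
p(-4.0625) = -0.3794 < 0, so the root lies in [-4.0625, -4]

-0.3794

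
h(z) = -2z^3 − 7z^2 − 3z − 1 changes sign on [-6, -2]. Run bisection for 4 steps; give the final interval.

h(-4) = 27 > 0, so the root lies in [-4, -2]
h(-3) = -1 < 0, so the root lies in [-4, -3]
h(-3.5) = 9.5 > 0, so the root lies in [-3.5, -3]
h(-3.25) = 3.4688 > 0, so the root lies in [-3.25, -3]

[-3.25, -3]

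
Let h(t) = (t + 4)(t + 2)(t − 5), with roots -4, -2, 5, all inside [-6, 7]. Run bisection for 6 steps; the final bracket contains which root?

h(0.5) = -50.625 < 0, so the root lies in [0.5, 7]
h(3.75) = -55.703125 < 0, so the root lies in [3.75, 7]
h(5.375) = 25.927734 > 0, so the root lies in [3.75, 5.375]
h(4.5625) = -24.5837 < 0, so the root lies in [4.5625, 5.375]
h(4.96875) = -1.9532 < 0, so the root lies in [4.96875, 5.375]
h(5.171875) = 11.3059 > 0, so the root lies in [4.96875, 5.171875]

5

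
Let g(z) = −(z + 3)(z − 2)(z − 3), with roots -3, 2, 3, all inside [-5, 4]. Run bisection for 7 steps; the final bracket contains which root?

-3

m = -0.5, g(m) = -21.875 (−); new bracket [-5, -0.5]
m = -2.75, g(m) = -6.828125 (−); new bracket [-5, -2.75]
m = -3.875, g(m) = 35.341797 (+); new bracket [-3.875, -2.75]
m = -3.3125, g(m) = 10.4797 (+); new bracket [-3.3125, -2.75]
m = -3.03125, g(m) = 0.9483 (+); new bracket [-3.03125, -2.75]
m = -2.890625, g(m) = -3.151 (−); new bracket [-3.03125, -2.890625]
m = -2.9609375, g(m) = -1.1551 (−); new bracket [-3.03125, -2.9609375]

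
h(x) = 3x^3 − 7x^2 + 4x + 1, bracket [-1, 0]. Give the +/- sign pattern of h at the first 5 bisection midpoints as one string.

midpoint -0.5: h = -3.125 < 0 → [-0.5, 0]
midpoint -0.25: h = -0.484375 < 0 → [-0.25, 0]
midpoint -0.125: h = 0.384766 > 0 → [-0.25, -0.125]
midpoint -0.1875: h = -0.0159 < 0 → [-0.1875, -0.125]
midpoint -0.15625: h = 0.1927 > 0 → [-0.1875, -0.15625]

--+-+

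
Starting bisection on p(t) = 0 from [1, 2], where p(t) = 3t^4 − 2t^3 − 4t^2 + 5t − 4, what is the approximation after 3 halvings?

1.375

m = 1.5, p(m) = 2.9375 (+); new bracket [1, 1.5]
m = 1.25, p(m) = -0.582031 (−); new bracket [1.25, 1.5]
m = 1.375, p(m) = 0.83667 (+); new bracket [1.25, 1.375]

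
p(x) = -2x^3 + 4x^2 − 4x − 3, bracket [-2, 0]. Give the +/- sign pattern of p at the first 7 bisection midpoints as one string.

x = -1 gives p = 7, positive; keep [-1, 0]
x = -0.5 gives p = 0.25, positive; keep [-0.5, 0]
x = -0.25 gives p = -1.71875, negative; keep [-0.5, -0.25]
x = -0.375 gives p = -0.832, negative; keep [-0.5, -0.375]
x = -0.4375 gives p = -0.3169, negative; keep [-0.5, -0.4375]
x = -0.46875 gives p = -0.0401, negative; keep [-0.5, -0.46875]
x = -0.484375 gives p = 0.1033, positive; keep [-0.484375, -0.46875]

++----+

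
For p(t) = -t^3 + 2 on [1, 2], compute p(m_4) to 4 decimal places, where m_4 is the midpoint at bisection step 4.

p(1.5) = -1.375 < 0, so the root lies in [1, 1.5]
p(1.25) = 0.046875 > 0, so the root lies in [1.25, 1.5]
p(1.375) = -0.599609 < 0, so the root lies in [1.25, 1.375]
p(1.3125) = -0.261 < 0, so the root lies in [1.25, 1.3125]

-0.2610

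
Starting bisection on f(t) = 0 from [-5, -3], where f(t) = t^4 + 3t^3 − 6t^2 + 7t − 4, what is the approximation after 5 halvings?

t = -4 gives f = -64, negative; keep [-5, -4]
t = -4.5 gives f = -20.3125, negative; keep [-5, -4.5]
t = -4.75 gives f = 14.925781, positive; keep [-4.75, -4.5]
t = -4.625 gives f = -3.9548, negative; keep [-4.75, -4.625]
t = -4.6875 gives f = 5.1587, positive; keep [-4.6875, -4.625]

-4.6875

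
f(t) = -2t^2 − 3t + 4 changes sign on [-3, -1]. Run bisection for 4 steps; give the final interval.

midpoint -2: f = 2 > 0 → [-3, -2]
midpoint -2.5: f = -1 < 0 → [-2.5, -2]
midpoint -2.25: f = 0.625 > 0 → [-2.5, -2.25]
midpoint -2.375: f = -0.1562 < 0 → [-2.375, -2.25]

[-2.375, -2.25]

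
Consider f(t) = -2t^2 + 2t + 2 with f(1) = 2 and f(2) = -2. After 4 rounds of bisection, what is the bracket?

midpoint 1.5: f = 0.5 > 0 → [1.5, 2]
midpoint 1.75: f = -0.625 < 0 → [1.5, 1.75]
midpoint 1.625: f = -0.03125 < 0 → [1.5, 1.625]
midpoint 1.5625: f = 0.2422 > 0 → [1.5625, 1.625]

[1.5625, 1.625]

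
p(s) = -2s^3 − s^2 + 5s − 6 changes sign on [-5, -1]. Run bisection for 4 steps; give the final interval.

[-2.25, -2]

midpoint -3: p = 24 > 0 → [-3, -1]
midpoint -2: p = -4 < 0 → [-3, -2]
midpoint -2.5: p = 6.5 > 0 → [-2.5, -2]
midpoint -2.25: p = 0.4688 > 0 → [-2.25, -2]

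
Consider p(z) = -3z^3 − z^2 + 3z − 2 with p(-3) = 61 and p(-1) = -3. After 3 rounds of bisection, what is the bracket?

p(-2) = 12 > 0, so the root lies in [-2, -1]
p(-1.5) = 1.375 > 0, so the root lies in [-1.5, -1]
p(-1.25) = -1.453125 < 0, so the root lies in [-1.5, -1.25]

[-1.5, -1.25]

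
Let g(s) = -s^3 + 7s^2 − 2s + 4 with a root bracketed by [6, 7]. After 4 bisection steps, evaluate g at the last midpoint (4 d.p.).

s = 6.5 gives g = 12.125, positive; keep [6.5, 7]
s = 6.75 gives g = 1.890625, positive; keep [6.75, 7]
s = 6.875 gives g = -3.841797, negative; keep [6.75, 6.875]
s = 6.8125 gives g = -0.9231, negative; keep [6.75, 6.8125]

-0.9231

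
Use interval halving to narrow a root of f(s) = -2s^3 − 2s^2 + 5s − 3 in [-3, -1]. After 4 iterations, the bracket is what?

m = -2, f(m) = -5 (−); new bracket [-3, -2]
m = -2.5, f(m) = 3.25 (+); new bracket [-2.5, -2]
m = -2.25, f(m) = -1.59375 (−); new bracket [-2.5, -2.25]
m = -2.375, f(m) = 0.6367 (+); new bracket [-2.375, -2.25]

[-2.375, -2.25]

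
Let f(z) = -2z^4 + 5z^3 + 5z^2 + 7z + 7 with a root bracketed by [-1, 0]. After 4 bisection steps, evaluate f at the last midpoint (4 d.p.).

-0.8328

z = -0.5 gives f = 4, positive; keep [-1, -0.5]
z = -0.75 gives f = 1.820312, positive; keep [-1, -0.75]
z = -0.875 gives f = 0.181152, positive; keep [-1, -0.875]
z = -0.9375 gives f = -0.8328, negative; keep [-0.9375, -0.875]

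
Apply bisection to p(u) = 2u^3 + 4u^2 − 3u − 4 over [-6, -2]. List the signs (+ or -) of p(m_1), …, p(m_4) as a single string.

p(-4) = -56 < 0, so the root lies in [-4, -2]
p(-3) = -13 < 0, so the root lies in [-3, -2]
p(-2.5) = -2.75 < 0, so the root lies in [-2.5, -2]
p(-2.25) = 0.2188 > 0, so the root lies in [-2.5, -2.25]

---+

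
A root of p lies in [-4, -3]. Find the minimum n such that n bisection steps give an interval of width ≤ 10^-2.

Width after n steps is 1/2^n. Need 2^n ≥ 1/10^-2 = 100.
2^6 = 64 < 100 ≤ 2^7 = 128, so n = 7.

7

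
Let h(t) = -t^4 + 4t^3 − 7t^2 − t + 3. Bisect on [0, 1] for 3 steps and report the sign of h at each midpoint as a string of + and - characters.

+-+

m = 0.5, h(m) = 1.1875 (+); new bracket [0.5, 1]
m = 0.75, h(m) = -0.316406 (−); new bracket [0.5, 0.75]
m = 0.625, h(m) = 0.4646 (+); new bracket [0.625, 0.75]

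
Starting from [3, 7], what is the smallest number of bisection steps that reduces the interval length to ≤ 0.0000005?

23

Width after n steps is 4/2^n. Need 2^n ≥ 4/0.0000005 = 8000000.
2^22 = 4194304 < 8000000 ≤ 2^23 = 8388608, so n = 23.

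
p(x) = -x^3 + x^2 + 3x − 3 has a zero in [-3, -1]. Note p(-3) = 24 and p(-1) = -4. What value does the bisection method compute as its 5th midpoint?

x = -2 gives p = 3, positive; keep [-2, -1]
x = -1.5 gives p = -1.875, negative; keep [-2, -1.5]
x = -1.75 gives p = 0.171875, positive; keep [-1.75, -1.5]
x = -1.625 gives p = -0.9434, negative; keep [-1.75, -1.625]
x = -1.6875 gives p = -0.4094, negative; keep [-1.75, -1.6875]

-1.6875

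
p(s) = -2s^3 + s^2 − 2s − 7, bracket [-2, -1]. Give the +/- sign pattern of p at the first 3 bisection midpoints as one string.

p(-1.5) = 5 > 0, so the root lies in [-1.5, -1]
p(-1.25) = 0.96875 > 0, so the root lies in [-1.25, -1]
p(-1.125) = -0.636719 < 0, so the root lies in [-1.25, -1.125]

++-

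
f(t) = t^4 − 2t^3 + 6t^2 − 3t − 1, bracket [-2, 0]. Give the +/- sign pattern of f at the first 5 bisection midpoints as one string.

+++--

midpoint -1: f = 11 > 0 → [-1, 0]
midpoint -0.5: f = 2.3125 > 0 → [-0.5, 0]
midpoint -0.25: f = 0.160156 > 0 → [-0.25, 0]
midpoint -0.125: f = -0.5271 < 0 → [-0.25, -0.125]
midpoint -0.1875: f = -0.2121 < 0 → [-0.25, -0.1875]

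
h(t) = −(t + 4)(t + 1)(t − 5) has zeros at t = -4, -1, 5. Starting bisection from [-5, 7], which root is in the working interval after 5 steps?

t = 1 gives h = 40, positive; keep [1, 7]
t = 4 gives h = 40, positive; keep [4, 7]
t = 5.5 gives h = -30.875, negative; keep [4, 5.5]
t = 4.75 gives h = 12.5781, positive; keep [4.75, 5.5]
t = 5.125 gives h = -6.9863, negative; keep [4.75, 5.125]

5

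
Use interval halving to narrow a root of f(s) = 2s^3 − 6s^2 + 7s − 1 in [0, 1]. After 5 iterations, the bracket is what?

[0.15625, 0.1875]

midpoint 0.5: f = 1.25 > 0 → [0, 0.5]
midpoint 0.25: f = 0.40625 > 0 → [0, 0.25]
midpoint 0.125: f = -0.214844 < 0 → [0.125, 0.25]
midpoint 0.1875: f = 0.1147 > 0 → [0.125, 0.1875]
midpoint 0.15625: f = -0.0451 < 0 → [0.15625, 0.1875]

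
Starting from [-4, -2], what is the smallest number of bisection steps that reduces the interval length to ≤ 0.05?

6

Width after n steps is 2/2^n. Need 2^n ≥ 2/0.05 = 40.
2^5 = 32 < 40 ≤ 2^6 = 64, so n = 6.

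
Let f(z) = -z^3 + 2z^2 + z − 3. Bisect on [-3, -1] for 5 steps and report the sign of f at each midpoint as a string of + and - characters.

+++-+

midpoint -2: f = 11 > 0 → [-2, -1]
midpoint -1.5: f = 3.375 > 0 → [-1.5, -1]
midpoint -1.25: f = 0.828125 > 0 → [-1.25, -1]
midpoint -1.125: f = -0.1699 < 0 → [-1.25, -1.125]
midpoint -1.1875: f = 0.3074 > 0 → [-1.1875, -1.125]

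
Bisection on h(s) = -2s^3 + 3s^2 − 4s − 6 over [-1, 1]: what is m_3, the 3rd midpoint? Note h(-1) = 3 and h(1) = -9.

h(0) = -6 < 0, so the root lies in [-1, 0]
h(-0.5) = -3 < 0, so the root lies in [-1, -0.5]
h(-0.75) = -0.46875 < 0, so the root lies in [-1, -0.75]

-0.75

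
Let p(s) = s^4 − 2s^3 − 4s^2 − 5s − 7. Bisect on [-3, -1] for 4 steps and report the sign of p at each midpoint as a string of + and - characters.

s = -2 gives p = 19, positive; keep [-2, -1]
s = -1.5 gives p = 3.3125, positive; keep [-1.5, -1]
s = -1.25 gives p = -0.652344, negative; keep [-1.5, -1.25]
s = -1.375 gives p = 1.0862, positive; keep [-1.375, -1.25]

++-+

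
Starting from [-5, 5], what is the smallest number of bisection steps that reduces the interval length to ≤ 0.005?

11

Width after n steps is 10/2^n. Need 2^n ≥ 10/0.005 = 2000.
2^10 = 1024 < 2000 ≤ 2^11 = 2048, so n = 11.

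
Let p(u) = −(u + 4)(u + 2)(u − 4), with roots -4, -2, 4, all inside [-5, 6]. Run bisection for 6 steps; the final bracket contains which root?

4

m = 0.5, p(m) = 39.375 (+); new bracket [0.5, 6]
m = 3.25, p(m) = 28.546875 (+); new bracket [3.25, 6]
m = 4.625, p(m) = -35.712891 (−); new bracket [3.25, 4.625]
m = 3.9375, p(m) = 2.9456 (+); new bracket [3.9375, 4.625]
m = 4.28125, p(m) = -14.6297 (−); new bracket [3.9375, 4.28125]
m = 4.109375, p(m) = -5.4188 (−); new bracket [3.9375, 4.109375]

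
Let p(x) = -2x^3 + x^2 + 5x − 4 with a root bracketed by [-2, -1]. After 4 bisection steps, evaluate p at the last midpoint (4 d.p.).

midpoint -1.5: p = -2.5 < 0 → [-2, -1.5]
midpoint -1.75: p = 1.03125 > 0 → [-1.75, -1.5]
midpoint -1.625: p = -0.902344 < 0 → [-1.75, -1.625]
midpoint -1.6875: p = 0.021 > 0 → [-1.6875, -1.625]

0.0210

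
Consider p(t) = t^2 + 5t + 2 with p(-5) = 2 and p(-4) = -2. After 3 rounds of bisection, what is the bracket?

[-4.625, -4.5]

midpoint -4.5: p = -0.25 < 0 → [-5, -4.5]
midpoint -4.75: p = 0.8125 > 0 → [-4.75, -4.5]
midpoint -4.625: p = 0.265625 > 0 → [-4.625, -4.5]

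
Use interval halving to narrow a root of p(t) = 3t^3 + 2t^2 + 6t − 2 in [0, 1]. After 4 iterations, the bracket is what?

midpoint 0.5: p = 1.875 > 0 → [0, 0.5]
midpoint 0.25: p = -0.328125 < 0 → [0.25, 0.5]
midpoint 0.375: p = 0.689453 > 0 → [0.25, 0.375]
midpoint 0.3125: p = 0.1619 > 0 → [0.25, 0.3125]

[0.25, 0.3125]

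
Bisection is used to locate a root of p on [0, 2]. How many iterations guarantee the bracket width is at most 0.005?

Width after n steps is 2/2^n. Need 2^n ≥ 2/0.005 = 400.
2^8 = 256 < 400 ≤ 2^9 = 512, so n = 9.

9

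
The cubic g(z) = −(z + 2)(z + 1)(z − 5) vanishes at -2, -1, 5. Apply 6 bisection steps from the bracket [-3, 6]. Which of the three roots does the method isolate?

m = 1.5, g(m) = 30.625 (+); new bracket [1.5, 6]
m = 3.75, g(m) = 34.140625 (+); new bracket [3.75, 6]
m = 4.875, g(m) = 5.048828 (+); new bracket [4.875, 6]
m = 5.4375, g(m) = -20.947 (−); new bracket [4.875, 5.4375]
m = 5.15625, g(m) = -6.8837 (−); new bracket [4.875, 5.15625]
m = 5.015625, g(m) = -0.6594 (−); new bracket [4.875, 5.015625]

5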